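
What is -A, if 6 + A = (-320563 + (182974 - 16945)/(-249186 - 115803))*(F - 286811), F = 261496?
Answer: -987303013727802/121663 ≈ -8.1151e+9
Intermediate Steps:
A = 987303013727802/121663 (A = -6 + (-320563 + (182974 - 16945)/(-249186 - 115803))*(261496 - 286811) = -6 + (-320563 + 166029/(-364989))*(-25315) = -6 + (-320563 + 166029*(-1/364989))*(-25315) = -6 + (-320563 - 55343/121663)*(-25315) = -6 - 39000711612/121663*(-25315) = -6 + 987303014457780/121663 = 987303013727802/121663 ≈ 8.1151e+9)
-A = -1*987303013727802/121663 = -987303013727802/121663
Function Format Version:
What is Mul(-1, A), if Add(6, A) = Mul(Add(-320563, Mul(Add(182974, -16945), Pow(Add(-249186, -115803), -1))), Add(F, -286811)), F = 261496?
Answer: Rational(-987303013727802, 121663) ≈ -8.1151e+9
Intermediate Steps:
A = Rational(987303013727802, 121663) (A = Add(-6, Mul(Add(-320563, Mul(Add(182974, -16945), Pow(Add(-249186, -115803), -1))), Add(261496, -286811))) = Add(-6, Mul(Add(-320563, Mul(166029, Pow(-364989, -1))), -25315)) = Add(-6, Mul(Add(-320563, Mul(166029, Rational(-1, 364989))), -25315)) = Add(-6, Mul(Add(-320563, Rational(-55343, 121663)), -25315)) = Add(-6, Mul(Rational(-39000711612, 121663), -25315)) = Add(-6, Rational(987303014457780, 121663)) = Rational(987303013727802, 121663) ≈ 8.1151e+9)
Mul(-1, A) = Mul(-1, Rational(987303013727802, 121663)) = Rational(-987303013727802, 121663)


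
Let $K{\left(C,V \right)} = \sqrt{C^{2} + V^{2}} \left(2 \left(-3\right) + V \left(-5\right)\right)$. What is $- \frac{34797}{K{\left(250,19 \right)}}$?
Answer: $\frac{34797 \sqrt{62861}}{6348961} \approx 1.3741$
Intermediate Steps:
$K{\left(C,V \right)} = \sqrt{C^{2} + V^{2}} \left(-6 - 5 V\right)$
$- \frac{34797}{K{\left(250,19 \right)}} = - \frac{34797}{\sqrt{250^{2} + 19^{2}} \left(-6 - 95\right)} = - \frac{34797}{\sqrt{62500 + 361} \left(-6 - 95\right)} = - \frac{34797}{\sqrt{62861} \left(-101\right)} = - \frac{34797}{\left(-101\right) \sqrt{62861}} = - 34797 \left(- \frac{\sqrt{62861}}{6348961}\right) = \frac{34797 \sqrt{62861}}{6348961}$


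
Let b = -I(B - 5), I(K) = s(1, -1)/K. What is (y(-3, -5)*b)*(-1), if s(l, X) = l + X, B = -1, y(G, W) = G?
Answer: 0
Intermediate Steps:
s(l, X) = X + l
I(K) = 0 (I(K) = (-1 + 1)/K = 0/K = 0)
b = 0 (b = -1*0 = 0)
(y(-3, -5)*b)*(-1) = -3*0*(-1) = 0*(-1) = 0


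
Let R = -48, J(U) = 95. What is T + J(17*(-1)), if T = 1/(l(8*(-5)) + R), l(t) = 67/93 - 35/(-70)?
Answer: 826409/8701 ≈ 94.979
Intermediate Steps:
l(t) = 227/186 (l(t) = 67*(1/93) - 35*(-1/70) = 67/93 + ½ = 227/186)
T = -186/8701 (T = 1/(227/186 - 48) = 1/(-8701/186) = -186/8701 ≈ -0.021377)
T + J(17*(-1)) = -186/8701 + 95 = 826409/8701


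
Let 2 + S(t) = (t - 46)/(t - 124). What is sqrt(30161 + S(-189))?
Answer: 13*sqrt(17483554)/313 ≈ 173.67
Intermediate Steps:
S(t) = -2 + (-46 + t)/(-124 + t) (S(t) = -2 + (t - 46)/(t - 124) = -2 + (-46 + t)/(-124 + t))
sqrt(30161 + S(-189)) = sqrt(30161 + (202 - 1*(-189))/(-124 - 189)) = sqrt(30161 + (202 + 189)/(-313)) = sqrt(30161 - 1/313*391) = sqrt(30161 - 391/313) = sqrt(9440002/313) = 13*sqrt(17483554)/313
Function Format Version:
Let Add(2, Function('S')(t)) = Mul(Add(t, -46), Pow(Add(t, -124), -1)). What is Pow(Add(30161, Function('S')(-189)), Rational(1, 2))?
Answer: Mul(Rational(13, 313), Pow(17483554, Rational(1, 2))) ≈ 173.67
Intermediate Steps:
Function('S')(t) = Add(-2, Mul(Pow(Add(-124, t), -1), Add(-46, t))) (Function('S')(t) = Add(-2, Mul(Add(t, -46), Pow(Add(t, -124), -1))) = Add(-2, Mul(Add(-46, t), Pow(Add(-124, t), -1))) = Add(-2, Mul(Pow(Add(-124, t), -1), Add(-46, t))))
Pow(Add(30161, Function('S')(-189)), Rational(1, 2)) = Pow(Add(30161, Mul(Pow(Add(-124, -189), -1), Add(202, Mul(-1, -189)))), Rational(1, 2)) = Pow(Add(30161, Mul(Pow(-313, -1), Add(202, 189))), Rational(1, 2)) = Pow(Add(30161, Mul(Rational(-1, 313), 391)), Rational(1, 2)) = Pow(Add(30161, Rational(-391, 313)), Rational(1, 2)) = Pow(Rational(9440002, 313), Rational(1, 2)) = Mul(Rational(13, 313), Pow(17483554, Rational(1, 2)))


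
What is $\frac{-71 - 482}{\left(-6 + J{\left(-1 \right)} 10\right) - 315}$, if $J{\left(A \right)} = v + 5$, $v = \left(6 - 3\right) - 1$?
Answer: $\frac{553}{251} \approx 2.2032$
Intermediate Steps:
$v = 2$ ($v = 3 - 1 = 2$)
$J{\left(A \right)} = 7$ ($J{\left(A \right)} = 2 + 5 = 7$)
$\frac{-71 - 482}{\left(-6 + J{\left(-1 \right)} 10\right) - 315} = \frac{-71 - 482}{\left(-6 + 7 \cdot 10\right) - 315} = - \frac{553}{\left(-6 + 70\right) - 315} = - \frac{553}{64 - 315} = - \frac{553}{-251} = \left(-553\right) \left(- \frac{1}{251}\right) = \frac{553}{251}$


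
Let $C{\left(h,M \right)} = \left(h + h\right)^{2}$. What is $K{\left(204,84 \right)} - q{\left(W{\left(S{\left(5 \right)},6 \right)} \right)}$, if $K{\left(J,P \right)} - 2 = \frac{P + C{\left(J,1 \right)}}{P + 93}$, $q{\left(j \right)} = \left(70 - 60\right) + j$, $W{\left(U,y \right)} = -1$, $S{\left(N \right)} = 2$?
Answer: $\frac{55103}{59} \approx 933.95$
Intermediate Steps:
$C{\left(h,M \right)} = 4 h^{2}$ ($C{\left(h,M \right)} = \left(2 h\right)^{2} = 4 h^{2}$)
$q{\left(j \right)} = 10 + j$
$K{\left(J,P \right)} = 2 + \frac{P + 4 J^{2}}{93 + P}$ ($K{\left(J,P \right)} = 2 + \frac{P + 4 J^{2}}{P + 93} = 2 + \frac{P + 4 J^{2}}{93 + P}$)
$K{\left(204,84 \right)} - q{\left(W{\left(S{\left(5 \right)},6 \right)} \right)} = \frac{186 + 3 \cdot 84 + 4 \cdot 204^{2}}{93 + 84} - \left(10 - 1\right) = \frac{186 + 252 + 4 \cdot 41616}{177} - 9 = \frac{186 + 252 + 166464}{177} - 9 = \frac{1}{177} \cdot 166902 - 9 = \frac{55634}{59} - 9 = \frac{55103}{59}$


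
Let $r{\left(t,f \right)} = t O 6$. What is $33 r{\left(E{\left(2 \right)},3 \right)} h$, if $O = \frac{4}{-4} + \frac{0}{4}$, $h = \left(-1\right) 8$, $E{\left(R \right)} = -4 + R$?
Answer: $-3168$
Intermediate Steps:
$h = -8$
$O = -1$ ($O = 4 \left(- \frac{1}{4}\right) + 0 \cdot \frac{1}{4} = -1 + 0 = -1$)
$r{\left(t,f \right)} = - 6 t$ ($r{\left(t,f \right)} = t \left(-1\right) 6 = - t 6 = - 6 t$)
$33 r{\left(E{\left(2 \right)},3 \right)} h = 33 \left(- 6 \left(-4 + 2\right)\right) \left(-8\right) = 33 \left(\left(-6\right) \left(-2\right)\right) \left(-8\right) = 33 \cdot 12 \left(-8\right) = 396 \left(-8\right) = -3168$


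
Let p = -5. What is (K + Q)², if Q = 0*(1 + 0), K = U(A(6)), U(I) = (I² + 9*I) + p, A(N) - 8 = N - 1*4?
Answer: 34225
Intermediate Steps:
A(N) = 4 + N (A(N) = 8 + (N - 1*4) = 8 + (N - 4) = 8 + (-4 + N) = 4 + N)
U(I) = -5 + I² + 9*I (U(I) = (I² + 9*I) - 5 = -5 + I² + 9*I)
K = 185 (K = -5 + (4 + 6)² + 9*(4 + 6) = -5 + 10² + 9*10 = -5 + 100 + 90 = 185)
Q = 0 (Q = 0*1 = 0)
(K + Q)² = (185 + 0)² = 185² = 34225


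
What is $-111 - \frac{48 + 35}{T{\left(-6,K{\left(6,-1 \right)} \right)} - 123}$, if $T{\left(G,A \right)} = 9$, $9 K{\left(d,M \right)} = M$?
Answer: $- \frac{12571}{114} \approx -110.27$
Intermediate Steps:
$K{\left(d,M \right)} = \frac{M}{9}$
$-111 - \frac{48 + 35}{T{\left(-6,K{\left(6,-1 \right)} \right)} - 123} = -111 - \frac{48 + 35}{9 - 123} = -111 - \frac{83}{9 - 123} = -111 - \frac{83}{-114} = -111 - 83 \left(- \frac{1}{114}\right) = -111 - - \frac{83}{114} = -111 + \frac{83}{114} = - \frac{12571}{114}$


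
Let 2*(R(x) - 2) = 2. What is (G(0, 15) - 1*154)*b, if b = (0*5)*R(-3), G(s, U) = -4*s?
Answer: 0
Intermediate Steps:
R(x) = 3 (R(x) = 2 + (½)*2 = 2 + 1 = 3)
b = 0 (b = (0*5)*3 = 0*3 = 0)
(G(0, 15) - 1*154)*b = (-4*0 - 1*154)*0 = (0 - 154)*0 = -154*0 = 0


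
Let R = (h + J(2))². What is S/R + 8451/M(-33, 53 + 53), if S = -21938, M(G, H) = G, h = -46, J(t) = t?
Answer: -258865/968 ≈ -267.42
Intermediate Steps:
R = 1936 (R = (-46 + 2)² = (-44)² = 1936)
S/R + 8451/M(-33, 53 + 53) = -21938/1936 + 8451/(-33) = -21938*1/1936 + 8451*(-1/33) = -10969/968 - 2817/11 = -258865/968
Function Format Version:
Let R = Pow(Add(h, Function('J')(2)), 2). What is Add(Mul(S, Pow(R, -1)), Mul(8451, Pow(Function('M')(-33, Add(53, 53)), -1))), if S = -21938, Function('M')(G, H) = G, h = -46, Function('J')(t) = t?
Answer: Rational(-258865, 968) ≈ -267.42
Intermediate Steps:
R = 1936 (R = Pow(Add(-46, 2), 2) = Pow(-44, 2) = 1936)
Add(Mul(S, Pow(R, -1)), Mul(8451, Pow(Function('M')(-33, Add(53, 53)), -1))) = Add(Mul(-21938, Pow(1936, -1)), Mul(8451, Pow(-33, -1))) = Add(Mul(-21938, Rational(1, 1936)), Mul(8451, Rational(-1, 33))) = Add(Rational(-10969, 968), Rational(-2817, 11)) = Rational(-258865, 968)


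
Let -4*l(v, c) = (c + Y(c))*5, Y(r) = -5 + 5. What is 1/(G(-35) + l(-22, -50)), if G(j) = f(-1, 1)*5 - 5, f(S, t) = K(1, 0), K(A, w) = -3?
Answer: 2/85 ≈ 0.023529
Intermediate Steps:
f(S, t) = -3
G(j) = -20 (G(j) = -3*5 - 5 = -15 - 5 = -20)
Y(r) = 0
l(v, c) = -5*c/4 (l(v, c) = -(c + 0)*5/4 = -c*5/4 = -5*c/4)
1/(G(-35) + l(-22, -50)) = 1/(-20 - 5/4*(-50)) = 1/(-20 + 125/2) = 1/(85/2) = 2/85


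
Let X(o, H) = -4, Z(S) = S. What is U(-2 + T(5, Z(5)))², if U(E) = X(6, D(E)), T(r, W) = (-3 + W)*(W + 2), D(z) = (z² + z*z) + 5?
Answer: 16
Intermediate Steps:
D(z) = 5 + 2*z² (D(z) = (z² + z²) + 5 = 2*z² + 5 = 5 + 2*z²)
T(r, W) = (-3 + W)*(2 + W)
U(E) = -4
U(-2 + T(5, Z(5)))² = (-4)² = 16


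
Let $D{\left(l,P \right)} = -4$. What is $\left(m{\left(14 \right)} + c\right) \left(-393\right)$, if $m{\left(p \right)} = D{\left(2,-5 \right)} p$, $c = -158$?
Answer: $84102$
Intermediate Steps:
$m{\left(p \right)} = - 4 p$
$\left(m{\left(14 \right)} + c\right) \left(-393\right) = \left(\left(-4\right) 14 - 158\right) \left(-393\right) = \left(-56 - 158\right) \left(-393\right) = \left(-214\right) \left(-393\right) = 84102$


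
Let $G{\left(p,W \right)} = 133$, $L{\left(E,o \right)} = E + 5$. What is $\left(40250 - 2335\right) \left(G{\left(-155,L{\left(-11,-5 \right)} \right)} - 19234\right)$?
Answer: $-724214415$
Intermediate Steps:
$L{\left(E,o \right)} = 5 + E$
$\left(40250 - 2335\right) \left(G{\left(-155,L{\left(-11,-5 \right)} \right)} - 19234\right) = \left(40250 - 2335\right) \left(133 - 19234\right) = 37915 \left(-19101\right) = -724214415$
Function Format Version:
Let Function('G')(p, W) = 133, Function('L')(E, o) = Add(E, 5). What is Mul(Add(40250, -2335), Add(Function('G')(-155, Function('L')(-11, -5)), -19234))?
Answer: -724214415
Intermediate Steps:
Function('L')(E, o) = Add(5, E)
Mul(Add(40250, -2335), Add(Function('G')(-155, Function('L')(-11, -5)), -19234)) = Mul(Add(40250, -2335), Add(133, -19234)) = Mul(37915, -19101) = -724214415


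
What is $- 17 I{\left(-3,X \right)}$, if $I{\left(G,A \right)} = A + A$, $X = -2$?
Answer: $68$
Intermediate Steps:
$I{\left(G,A \right)} = 2 A$
$- 17 I{\left(-3,X \right)} = - 17 \cdot 2 \left(-2\right) = \left(-17\right) \left(-4\right) = 68$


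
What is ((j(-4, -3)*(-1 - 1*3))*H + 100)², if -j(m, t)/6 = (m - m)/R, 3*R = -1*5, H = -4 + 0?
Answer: 10000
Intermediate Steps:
H = -4
R = -5/3 (R = (-1*5)/3 = (⅓)*(-5) = -5/3 ≈ -1.6667)
j(m, t) = 0 (j(m, t) = -6*(m - m)/(-5/3) = -0*(-3)/5 = -6*0 = 0)
((j(-4, -3)*(-1 - 1*3))*H + 100)² = ((0*(-1 - 1*3))*(-4) + 100)² = ((0*(-1 - 3))*(-4) + 100)² = ((0*(-4))*(-4) + 100)² = (0*(-4) + 100)² = (0 + 100)² = 100² = 10000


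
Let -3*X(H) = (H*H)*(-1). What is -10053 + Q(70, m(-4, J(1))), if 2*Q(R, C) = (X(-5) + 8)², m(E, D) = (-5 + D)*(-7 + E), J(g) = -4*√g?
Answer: -178553/18 ≈ -9919.6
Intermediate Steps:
X(H) = H²/3 (X(H) = -H*H*(-1)/3 = -H²*(-1)/3 = -(-1)*H²/3 = H²/3)
m(E, D) = (-7 + E)*(-5 + D)
Q(R, C) = 2401/18 (Q(R, C) = ((⅓)*(-5)² + 8)²/2 = ((⅓)*25 + 8)²/2 = (25/3 + 8)²/2 = (49/3)²/2 = (½)*(2401/9) = 2401/18)
-10053 + Q(70, m(-4, J(1))) = -10053 + 2401/18 = -178553/18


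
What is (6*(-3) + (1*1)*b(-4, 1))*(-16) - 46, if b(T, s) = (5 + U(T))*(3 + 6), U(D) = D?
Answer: 98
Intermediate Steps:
b(T, s) = 45 + 9*T (b(T, s) = (5 + T)*(3 + 6) = (5 + T)*9 = 45 + 9*T)
(6*(-3) + (1*1)*b(-4, 1))*(-16) - 46 = (6*(-3) + (1*1)*(45 + 9*(-4)))*(-16) - 46 = (-18 + 1*(45 - 36))*(-16) - 46 = (-18 + 1*9)*(-16) - 46 = (-18 + 9)*(-16) - 46 = -9*(-16) - 46 = 144 - 46 = 98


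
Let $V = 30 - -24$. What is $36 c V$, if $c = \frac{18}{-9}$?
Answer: $-3888$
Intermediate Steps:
$c = -2$ ($c = 18 \left(- \frac{1}{9}\right) = -2$)
$V = 54$ ($V = 30 + 24 = 54$)
$36 c V = 36 \left(-2\right) 54 = \left(-72\right) 54 = -3888$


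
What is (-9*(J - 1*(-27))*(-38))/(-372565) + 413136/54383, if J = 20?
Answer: 153045861498/20261202395 ≈ 7.5536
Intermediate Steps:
(-9*(J - 1*(-27))*(-38))/(-372565) + 413136/54383 = (-9*(20 - 1*(-27))*(-38))/(-372565) + 413136/54383 = (-9*(20 + 27)*(-38))*(-1/372565) + 413136*(1/54383) = (-9*47*(-38))*(-1/372565) + 413136/54383 = -423*(-38)*(-1/372565) + 413136/54383 = 16074*(-1/372565) + 413136/54383 = -16074/372565 + 413136/54383 = 153045861498/20261202395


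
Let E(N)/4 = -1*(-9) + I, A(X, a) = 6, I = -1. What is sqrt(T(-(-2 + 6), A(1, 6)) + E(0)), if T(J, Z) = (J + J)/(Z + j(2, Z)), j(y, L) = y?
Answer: sqrt(31) ≈ 5.5678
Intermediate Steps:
T(J, Z) = 2*J/(2 + Z) (T(J, Z) = (J + J)/(Z + 2) = (2*J)/(2 + Z) = 2*J/(2 + Z))
E(N) = 32 (E(N) = 4*(-1*(-9) - 1) = 4*(9 - 1) = 4*8 = 32)
sqrt(T(-(-2 + 6), A(1, 6)) + E(0)) = sqrt(2*(-(-2 + 6))/(2 + 6) + 32) = sqrt(2*(-1*4)/8 + 32) = sqrt(2*(-4)*(1/8) + 32) = sqrt(-1 + 32) = sqrt(31)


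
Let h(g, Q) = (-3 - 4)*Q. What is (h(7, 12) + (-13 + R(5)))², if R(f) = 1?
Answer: 9216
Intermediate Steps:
h(g, Q) = -7*Q
(h(7, 12) + (-13 + R(5)))² = (-7*12 + (-13 + 1))² = (-84 - 12)² = (-96)² = 9216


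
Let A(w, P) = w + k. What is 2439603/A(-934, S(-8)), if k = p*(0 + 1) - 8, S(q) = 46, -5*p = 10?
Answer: -2439603/944 ≈ -2584.3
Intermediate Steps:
p = -2 (p = -1/5*10 = -2)
k = -10 (k = -2*(0 + 1) - 8 = -2*1 - 8 = -2 - 8 = -10)
A(w, P) = -10 + w (A(w, P) = w - 10 = -10 + w)
2439603/A(-934, S(-8)) = 2439603/(-10 - 934) = 2439603/(-944) = 2439603*(-1/944) = -2439603/944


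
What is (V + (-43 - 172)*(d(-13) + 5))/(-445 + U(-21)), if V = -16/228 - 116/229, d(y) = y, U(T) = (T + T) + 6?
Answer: -22443632/6278493 ≈ -3.5747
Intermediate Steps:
U(T) = 6 + 2*T (U(T) = 2*T + 6 = 6 + 2*T)
V = -7528/13053 (V = -16*1/228 - 116*1/229 = -4/57 - 116/229 = -7528/13053 ≈ -0.57673)
(V + (-43 - 172)*(d(-13) + 5))/(-445 + U(-21)) = (-7528/13053 + (-43 - 172)*(-13 + 5))/(-445 + (6 + 2*(-21))) = (-7528/13053 - 215*(-8))/(-445 + (6 - 42)) = (-7528/13053 + 1720)/(-445 - 36) = (22443632/13053)/(-481) = (22443632/13053)*(-1/481) = -22443632/6278493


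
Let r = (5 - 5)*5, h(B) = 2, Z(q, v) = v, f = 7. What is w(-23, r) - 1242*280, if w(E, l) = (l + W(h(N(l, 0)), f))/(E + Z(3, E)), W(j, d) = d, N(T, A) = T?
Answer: -15996967/46 ≈ -3.4776e+5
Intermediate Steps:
r = 0 (r = 0*5 = 0)
w(E, l) = (7 + l)/(2*E) (w(E, l) = (l + 7)/(E + E) = (7 + l)/((2*E)) = (7 + l)*(1/(2*E)) = (7 + l)/(2*E))
w(-23, r) - 1242*280 = (½)*(7 + 0)/(-23) - 1242*280 = (½)*(-1/23)*7 - 347760 = -7/46 - 347760 = -15996967/46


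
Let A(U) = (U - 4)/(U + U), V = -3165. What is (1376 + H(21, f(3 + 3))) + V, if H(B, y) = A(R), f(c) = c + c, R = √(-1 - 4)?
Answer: -3577/2 + 2*I*√5/5 ≈ -1788.5 + 0.89443*I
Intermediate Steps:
R = I*√5 (R = √(-5) = I*√5 ≈ 2.2361*I)
f(c) = 2*c
A(U) = (-4 + U)/(2*U) (A(U) = (-4 + U)/((2*U)) = (-4 + U)*(1/(2*U)) = (-4 + U)/(2*U))
H(B, y) = -I*√5*(-4 + I*√5)/10 (H(B, y) = (-4 + I*√5)/(2*((I*√5))) = (-I*√5/5)*(-4 + I*√5)/2 = -I*√5*(-4 + I*√5)/10)
(1376 + H(21, f(3 + 3))) + V = (1376 + (½ + 2*I*√5/5)) - 3165 = (2753/2 + 2*I*√5/5) - 3165 = -3577/2 + 2*I*√5/5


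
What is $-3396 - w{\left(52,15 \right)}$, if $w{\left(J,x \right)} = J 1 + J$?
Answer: $-3500$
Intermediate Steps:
$w{\left(J,x \right)} = 2 J$ ($w{\left(J,x \right)} = J + J = 2 J$)
$-3396 - w{\left(52,15 \right)} = -3396 - 2 \cdot 52 = -3396 - 104 = -3500$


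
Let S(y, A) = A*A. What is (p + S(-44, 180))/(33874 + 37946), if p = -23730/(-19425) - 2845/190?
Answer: 227675323/504894600 ≈ 0.45094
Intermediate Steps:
p = -96677/7030 (p = -23730*(-1/19425) - 2845*1/190 = 226/185 - 569/38 = -96677/7030 ≈ -13.752)
S(y, A) = A²
(p + S(-44, 180))/(33874 + 37946) = (-96677/7030 + 180²)/(33874 + 37946) = (-96677/7030 + 32400)/71820 = (227675323/7030)*(1/71820) = 227675323/504894600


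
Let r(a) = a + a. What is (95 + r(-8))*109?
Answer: 8611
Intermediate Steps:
r(a) = 2*a
(95 + r(-8))*109 = (95 + 2*(-8))*109 = (95 - 16)*109 = 79*109 = 8611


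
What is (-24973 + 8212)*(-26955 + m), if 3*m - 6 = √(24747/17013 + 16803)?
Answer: 451759233 - 5587*√540435309602/5671 ≈ 4.5104e+8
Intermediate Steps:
m = 2 + √540435309602/17013 (m = 2 + √(24747/17013 + 16803)/3 = 2 + √(24747*(1/17013) + 16803)/3 = 2 + √(8249/5671 + 16803)/3 = 2 + √(95298062/5671)/3 = 2 + (√540435309602/5671)/3 = 2 + √540435309602/17013 ≈ 45.211)
(-24973 + 8212)*(-26955 + m) = (-24973 + 8212)*(-26955 + (2 + √540435309602/17013)) = -16761*(-26953 + √540435309602/17013) = 451759233 - 5587*√540435309602/5671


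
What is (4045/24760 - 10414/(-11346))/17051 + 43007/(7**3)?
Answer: 20600731536705175/164299935907128 ≈ 125.38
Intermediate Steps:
(4045/24760 - 10414/(-11346))/17051 + 43007/(7**3) = (4045*(1/24760) - 10414*(-1/11346))*(1/17051) + 43007/343 = (809/4952 + 5207/5673)*(1/17051) + 43007*(1/343) = (30374521/28092696)*(1/17051) + 43007/343 = 30374521/479008559496 + 43007/343 = 20600731536705175/164299935907128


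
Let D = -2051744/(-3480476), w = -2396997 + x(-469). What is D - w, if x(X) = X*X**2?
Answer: 91848636218950/870119 ≈ 1.0556e+8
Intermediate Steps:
x(X) = X**3
w = -105558706 (w = -2396997 + (-469)**3 = -2396997 - 103161709 = -105558706)
D = 512936/870119 (D = -2051744*(-1/3480476) = 512936/870119 ≈ 0.58950)
D - w = 512936/870119 - 1*(-105558706) = 512936/870119 + 105558706 = 91848636218950/870119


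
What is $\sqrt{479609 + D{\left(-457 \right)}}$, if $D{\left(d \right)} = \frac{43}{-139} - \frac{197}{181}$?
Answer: $\frac{\sqrt{303579756803735}}{25159} \approx 692.54$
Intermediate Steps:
$D{\left(d \right)} = - \frac{35166}{25159}$ ($D{\left(d \right)} = 43 \left(- \frac{1}{139}\right) - \frac{197}{181} = - \frac{43}{139} - \frac{197}{181} = - \frac{35166}{25159}$)
$\sqrt{479609 + D{\left(-457 \right)}} = \sqrt{479609 - \frac{35166}{25159}} = \sqrt{\frac{12066447665}{25159}} = \frac{\sqrt{303579756803735}}{25159}$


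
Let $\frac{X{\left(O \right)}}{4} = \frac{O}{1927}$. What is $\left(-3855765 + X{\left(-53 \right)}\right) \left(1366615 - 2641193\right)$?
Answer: $\frac{9470190207872126}{1927} \approx 4.9145 \cdot 10^{12}$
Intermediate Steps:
$X{\left(O \right)} = \frac{4 O}{1927}$ ($X{\left(O \right)} = 4 \frac{O}{1927} = \frac{4 O}{1927}$)
$\left(-3855765 + X{\left(-53 \right)}\right) \left(1366615 - 2641193\right) = \left(-3855765 + \frac{4}{1927} \left(-53\right)\right) \left(1366615 - 2641193\right) = \left(-3855765 - \frac{212}{1927}\right) \left(-1274578\right) = \left(- \frac{7430059367}{1927}\right) \left(-1274578\right) = \frac{9470190207872126}{1927}$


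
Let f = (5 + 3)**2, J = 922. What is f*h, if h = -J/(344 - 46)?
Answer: -29504/149 ≈ -198.01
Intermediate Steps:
f = 64 (f = 8**2 = 64)
h = -461/149 (h = -922/(344 - 46) = -922/298 = -1*461/149 = -461/149 ≈ -3.0940)
f*h = 64*(-461/149) = -29504/149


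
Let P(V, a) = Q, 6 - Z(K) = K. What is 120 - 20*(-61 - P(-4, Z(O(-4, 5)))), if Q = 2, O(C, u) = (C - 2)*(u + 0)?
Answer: 1380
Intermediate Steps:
O(C, u) = u*(-2 + C) (O(C, u) = (-2 + C)*u = u*(-2 + C))
Z(K) = 6 - K
P(V, a) = 2
120 - 20*(-61 - P(-4, Z(O(-4, 5)))) = 120 - 20*(-61 - 1*2) = 120 - 20*(-61 - 2) = 120 - 20*(-63) = 120 + 1260 = 1380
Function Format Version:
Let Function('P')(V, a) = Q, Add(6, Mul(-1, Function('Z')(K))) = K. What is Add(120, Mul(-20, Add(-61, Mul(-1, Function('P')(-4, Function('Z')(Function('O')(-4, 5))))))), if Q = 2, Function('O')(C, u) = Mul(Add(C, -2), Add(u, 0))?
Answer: 1380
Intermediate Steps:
Function('O')(C, u) = Mul(u, Add(-2, C)) (Function('O')(C, u) = Mul(Add(-2, C), u) = Mul(u, Add(-2, C)))
Function('Z')(K) = Add(6, Mul(-1, K))
Function('P')(V, a) = 2
Add(120, Mul(-20, Add(-61, Mul(-1, Function('P')(-4, Function('Z')(Function('O')(-4, 5))))))) = Add(120, Mul(-20, Add(-61, Mul(-1, 2)))) = Add(120, Mul(-20, Add(-61, -2))) = Add(120, Mul(-20, -63)) = Add(120, 1260) = 1380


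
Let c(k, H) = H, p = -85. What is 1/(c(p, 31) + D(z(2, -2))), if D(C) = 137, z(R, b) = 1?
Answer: 1/168 ≈ 0.0059524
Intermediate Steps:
1/(c(p, 31) + D(z(2, -2))) = 1/(31 + 137) = 1/168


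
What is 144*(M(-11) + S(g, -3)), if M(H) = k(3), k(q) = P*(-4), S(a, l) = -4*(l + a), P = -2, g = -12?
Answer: 9792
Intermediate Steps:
S(a, l) = -4*a - 4*l (S(a, l) = -4*(a + l) = -4*a - 4*l)
k(q) = 8 (k(q) = -2*(-4) = 8)
M(H) = 8
144*(M(-11) + S(g, -3)) = 144*(8 + (-4*(-12) - 4*(-3))) = 144*(8 + (48 + 12)) = 144*(8 + 60) = 144*68 = 9792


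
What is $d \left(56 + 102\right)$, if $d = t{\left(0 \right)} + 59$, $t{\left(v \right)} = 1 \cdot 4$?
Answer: $9954$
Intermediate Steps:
$t{\left(v \right)} = 4$
$d = 63$ ($d = 4 + 59 = 63$)
$d \left(56 + 102\right) = 63 \left(56 + 102\right) = 63 \cdot 158 = 9954$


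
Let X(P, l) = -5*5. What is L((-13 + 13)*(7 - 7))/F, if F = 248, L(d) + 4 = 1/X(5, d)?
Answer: -101/6200 ≈ -0.016290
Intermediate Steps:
X(P, l) = -25
L(d) = -101/25 (L(d) = -4 + 1/(-25) = -4 - 1/25 = -101/25)
L((-13 + 13)*(7 - 7))/F = -101/25/248 = -101/25*1/248 = -101/6200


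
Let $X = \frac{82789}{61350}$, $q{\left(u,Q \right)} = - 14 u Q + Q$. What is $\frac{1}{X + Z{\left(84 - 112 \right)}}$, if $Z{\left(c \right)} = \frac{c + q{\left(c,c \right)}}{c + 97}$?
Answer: $- \frac{470350}{74566751} \approx -0.0063078$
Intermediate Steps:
$q{\left(u,Q \right)} = Q - 14 Q u$ ($q{\left(u,Q \right)} = - 14 Q u + Q = Q - 14 Q u$)
$Z{\left(c \right)} = \frac{c + c \left(1 - 14 c\right)}{97 + c}$ ($Z{\left(c \right)} = \frac{c + c \left(1 - 14 c\right)}{c + 97} = \frac{c + c \left(1 - 14 c\right)}{97 + c}$)
$X = \frac{82789}{61350}$ ($X = 82789 \cdot \frac{1}{61350} = \frac{82789}{61350} \approx 1.3495$)
$\frac{1}{X + Z{\left(84 - 112 \right)}} = \frac{1}{\frac{82789}{61350} + \frac{2 \left(84 - 112\right) \left(1 - 7 \left(84 - 112\right)\right)}{97 + \left(84 - 112\right)}} = \frac{1}{\frac{82789}{61350} + 2 \left(-28\right) \frac{1}{97 - 28} \left(1 - -196\right)} = \frac{1}{\frac{82789}{61350} + 2 \left(-28\right) \frac{1}{69} \left(1 + 196\right)} = \frac{1}{\frac{82789}{61350} + 2 \left(-28\right) \frac{1}{69} \cdot 197} = \frac{1}{\frac{82789}{61350} - \frac{11032}{69}} = \frac{1}{- \frac{74566751}{470350}} = - \frac{470350}{74566751}$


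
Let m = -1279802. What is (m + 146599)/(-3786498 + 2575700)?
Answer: 1133203/1210798 ≈ 0.93591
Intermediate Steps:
(m + 146599)/(-3786498 + 2575700) = (-1279802 + 146599)/(-3786498 + 2575700) = -1133203/(-1210798) = -1133203*(-1/1210798) = 1133203/1210798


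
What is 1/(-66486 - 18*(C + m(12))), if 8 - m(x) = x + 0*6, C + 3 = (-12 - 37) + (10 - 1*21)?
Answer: -1/65280 ≈ -1.5319e-5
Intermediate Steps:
C = -63 (C = -3 + ((-12 - 37) + (10 - 1*21)) = -3 + (-49 + (10 - 21)) = -3 + (-49 - 11) = -3 - 60 = -63)
m(x) = 8 - x (m(x) = 8 - (x + 0*6) = 8 - (x + 0) = 8 - x)
1/(-66486 - 18*(C + m(12))) = 1/(-66486 - 18*(-63 + (8 - 1*12))) = 1/(-66486 - 18*(-63 + (8 - 12))) = 1/(-66486 - 18*(-63 - 4)) = 1/(-66486 - 18*(-67)) = 1/(-66486 + 1206) = 1/(-65280) = -1/65280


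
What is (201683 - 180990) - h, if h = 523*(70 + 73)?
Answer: -54096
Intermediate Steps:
h = 74789 (h = 523*143 = 74789)
(201683 - 180990) - h = (201683 - 180990) - 1*74789 = 20693 - 74789 = -54096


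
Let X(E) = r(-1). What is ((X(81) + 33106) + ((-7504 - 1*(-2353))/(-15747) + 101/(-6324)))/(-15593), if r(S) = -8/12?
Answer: -366310380677/172534860956 ≈ -2.1231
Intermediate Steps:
r(S) = -⅔ (r(S) = -8*1/12 = -⅔)
X(E) = -⅔
((X(81) + 33106) + ((-7504 - 1*(-2353))/(-15747) + 101/(-6324)))/(-15593) = ((-⅔ + 33106) + ((-7504 - 1*(-2353))/(-15747) + 101/(-6324)))/(-15593) = (99316/3 + ((-7504 + 2353)*(-1/15747) + 101*(-1/6324)))*(-1/15593) = (99316/3 + (-5151*(-1/15747) - 101/6324))*(-1/15593) = (99316/3 + (1717/5249 - 101/6324))*(-1/15593) = (99316/3 + 10328159/33194676)*(-1/15593) = (366310380677/11064892)*(-1/15593) = -366310380677/172534860956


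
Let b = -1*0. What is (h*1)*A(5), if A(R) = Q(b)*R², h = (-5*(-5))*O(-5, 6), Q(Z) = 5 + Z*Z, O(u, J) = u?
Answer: -15625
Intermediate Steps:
b = 0
Q(Z) = 5 + Z²
h = -125 (h = -5*(-5)*(-5) = 25*(-5) = -125)
A(R) = 5*R² (A(R) = (5 + 0²)*R² = (5 + 0)*R² = 5*R²)
(h*1)*A(5) = (-125*1)*(5*5²) = -625*25 = -125*125 = -15625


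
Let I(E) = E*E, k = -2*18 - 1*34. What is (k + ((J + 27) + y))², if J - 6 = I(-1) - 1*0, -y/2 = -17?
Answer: 4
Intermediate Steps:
y = 34 (y = -2*(-17) = 34)
k = -70 (k = -36 - 34 = -70)
I(E) = E²
J = 7 (J = 6 + ((-1)² - 1*0) = 6 + (1 + 0) = 6 + 1 = 7)
(k + ((J + 27) + y))² = (-70 + ((7 + 27) + 34))² = (-70 + (34 + 34))² = (-70 + 68)² = (-2)² = 4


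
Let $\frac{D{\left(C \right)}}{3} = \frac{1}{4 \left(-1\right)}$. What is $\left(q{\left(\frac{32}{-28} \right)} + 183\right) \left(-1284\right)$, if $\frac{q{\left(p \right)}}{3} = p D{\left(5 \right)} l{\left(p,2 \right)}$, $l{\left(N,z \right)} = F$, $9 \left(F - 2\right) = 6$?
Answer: $- \frac{1706436}{7} \approx -2.4378 \cdot 10^{5}$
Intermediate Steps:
$F = \frac{8}{3}$ ($F = 2 + \frac{1}{9} \cdot 6 = 2 + \frac{2}{3} = \frac{8}{3} \approx 2.6667$)
$D{\left(C \right)} = - \frac{3}{4}$ ($D{\left(C \right)} = \frac{3}{4 \left(-1\right)} = \frac{3}{-4} = 3 \left(- \frac{1}{4}\right) = - \frac{3}{4}$)
$l{\left(N,z \right)} = \frac{8}{3}$
$q{\left(p \right)} = - 6 p$ ($q{\left(p \right)} = 3 p \left(- \frac{3}{4}\right) \frac{8}{3} = 3 - \frac{3 p}{4} \cdot \frac{8}{3} = 3 \left(- 2 p\right) = - 6 p$)
$\left(q{\left(\frac{32}{-28} \right)} + 183\right) \left(-1284\right) = \left(- 6 \frac{32}{-28} + 183\right) \left(-1284\right) = \left(- 6 \cdot 32 \left(- \frac{1}{28}\right) + 183\right) \left(-1284\right) = \left(\left(-6\right) \left(- \frac{8}{7}\right) + 183\right) \left(-1284\right) = \left(\frac{48}{7} + 183\right) \left(-1284\right) = \frac{1329}{7} \left(-1284\right) = - \frac{1706436}{7}$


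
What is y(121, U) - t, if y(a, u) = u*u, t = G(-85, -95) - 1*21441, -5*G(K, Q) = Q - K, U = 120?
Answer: 35839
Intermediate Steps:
G(K, Q) = -Q/5 + K/5 (G(K, Q) = -(Q - K)/5 = -Q/5 + K/5)
t = -21439 (t = (-⅕*(-95) + (⅕)*(-85)) - 1*21441 = (19 - 17) - 21441 = 2 - 21441 = -21439)
y(a, u) = u²
y(121, U) - t = 120² - 1*(-21439) = 14400 + 21439 = 35839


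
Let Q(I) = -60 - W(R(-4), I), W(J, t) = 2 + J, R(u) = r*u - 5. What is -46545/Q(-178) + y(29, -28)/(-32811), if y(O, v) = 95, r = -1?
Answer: 1527182200/2001471 ≈ 763.03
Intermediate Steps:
R(u) = -5 - u (R(u) = -u - 5 = -5 - u)
Q(I) = -61 (Q(I) = -60 - (2 + (-5 - 1*(-4))) = -60 - (2 + (-5 + 4)) = -60 - (2 - 1) = -60 - 1*1 = -60 - 1 = -61)
-46545/Q(-178) + y(29, -28)/(-32811) = -46545/(-61) + 95/(-32811) = -46545*(-1/61) + 95*(-1/32811) = 46545/61 - 95/32811 = 1527182200/2001471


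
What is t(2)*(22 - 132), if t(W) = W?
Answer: -220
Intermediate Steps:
t(2)*(22 - 132) = 2*(22 - 132) = 2*(-110) = -220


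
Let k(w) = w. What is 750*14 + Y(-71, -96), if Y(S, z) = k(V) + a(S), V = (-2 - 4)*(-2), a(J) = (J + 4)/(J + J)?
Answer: 1492771/142 ≈ 10512.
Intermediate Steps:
a(J) = (4 + J)/(2*J) (a(J) = (4 + J)/((2*J)) = (4 + J)*(1/(2*J)) = (4 + J)/(2*J))
V = 12 (V = -6*(-2) = 12)
Y(S, z) = 12 + (4 + S)/(2*S)
750*14 + Y(-71, -96) = 750*14 + (25/2 + 2/(-71)) = 10500 + (25/2 + 2*(-1/71)) = 10500 + (25/2 - 2/71) = 10500 + 1771/142 = 1492771/142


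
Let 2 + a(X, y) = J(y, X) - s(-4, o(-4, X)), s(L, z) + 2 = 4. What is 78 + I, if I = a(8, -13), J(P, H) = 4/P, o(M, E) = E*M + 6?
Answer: 958/13 ≈ 73.692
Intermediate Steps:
o(M, E) = 6 + E*M
s(L, z) = 2 (s(L, z) = -2 + 4 = 2)
a(X, y) = -4 + 4/y (a(X, y) = -2 + (4/y - 1*2) = -2 + (4/y - 2) = -2 + (-2 + 4/y) = -4 + 4/y)
I = -56/13 (I = -4 + 4/(-13) = -4 + 4*(-1/13) = -4 - 4/13 = -56/13 ≈ -4.3077)
78 + I = 78 - 56/13 = 958/13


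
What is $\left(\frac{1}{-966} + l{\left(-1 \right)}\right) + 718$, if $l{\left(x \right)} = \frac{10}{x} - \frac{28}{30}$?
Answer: $\frac{3415127}{4830} \approx 707.07$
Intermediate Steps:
$l{\left(x \right)} = - \frac{14}{15} + \frac{10}{x}$ ($l{\left(x \right)} = \frac{10}{x} - \frac{14}{15} = - \frac{14}{15} + \frac{10}{x}$)
$\left(\frac{1}{-966} + l{\left(-1 \right)}\right) + 718 = \left(\frac{1}{-966} + \left(- \frac{14}{15} + \frac{10}{-1}\right)\right) + 718 = \left(- \frac{1}{966} + \left(- \frac{14}{15} + 10 \left(-1\right)\right)\right) + 718 = \left(- \frac{1}{966} - \frac{164}{15}\right) + 718 = - \frac{52813}{4830} + 718 = \frac{3415127}{4830}$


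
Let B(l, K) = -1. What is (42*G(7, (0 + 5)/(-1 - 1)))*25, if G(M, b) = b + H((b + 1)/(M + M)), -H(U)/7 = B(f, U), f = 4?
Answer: 4725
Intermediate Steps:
H(U) = 7 (H(U) = -7*(-1) = 7)
G(M, b) = 7 + b (G(M, b) = b + 7 = 7 + b)
(42*G(7, (0 + 5)/(-1 - 1)))*25 = (42*(7 + (0 + 5)/(-1 - 1)))*25 = (42*(7 + 5/(-2)))*25 = (42*(7 + 5*(-1/2)))*25 = (42*(7 - 5/2))*25 = (42*(9/2))*25 = 189*25 = 4725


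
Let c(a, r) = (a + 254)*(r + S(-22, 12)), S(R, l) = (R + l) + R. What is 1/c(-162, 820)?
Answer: 1/72496 ≈ 1.3794e-5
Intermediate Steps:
S(R, l) = l + 2*R
c(a, r) = (-32 + r)*(254 + a) (c(a, r) = (a + 254)*(r + (12 + 2*(-22))) = (254 + a)*(r + (12 - 44)) = (254 + a)*(r - 32) = (254 + a)*(-32 + r) = (-32 + r)*(254 + a))
1/c(-162, 820) = 1/(-8128 - 32*(-162) + 254*820 - 162*820) = 1/(-8128 + 5184 + 208280 - 132840) = 1/72496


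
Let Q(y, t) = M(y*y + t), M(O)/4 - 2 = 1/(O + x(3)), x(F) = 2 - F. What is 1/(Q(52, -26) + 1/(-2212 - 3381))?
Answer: 14972461/119799383 ≈ 0.12498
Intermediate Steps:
M(O) = 8 + 4/(-1 + O) (M(O) = 8 + 4/(O + (2 - 1*3)) = 8 + 4/(O + (2 - 3)) = 8 + 4/(O - 1) = 8 + 4/(-1 + O))
Q(y, t) = 4*(-1 + 2*t + 2*y²)/(-1 + t + y²) (Q(y, t) = 4*(-1 + 2*(y*y + t))/(-1 + (y*y + t)) = 4*(-1 + 2*(y² + t))/(-1 + (y² + t)) = 4*(-1 + 2*(t + y²))/(-1 + (t + y²)) = 4*(-1 + (2*t + 2*y²))/(-1 + t + y²) = 4*(-1 + 2*t + 2*y²)/(-1 + t + y²))
1/(Q(52, -26) + 1/(-2212 - 3381)) = 1/(4*(-1 + 2*(-26) + 2*52²)/(-1 - 26 + 52²) + 1/(-2212 - 3381)) = 1/(4*(-1 - 52 + 2*2704)/(-1 - 26 + 2704) + 1/(-5593)) = 1/(4*(-1 - 52 + 5408)/2677 - 1/5593) = 1/(4*(1/2677)*5355 - 1/5593) = 1/(21420/2677 - 1/5593) = 1/(119799383/14972461) = 14972461/119799383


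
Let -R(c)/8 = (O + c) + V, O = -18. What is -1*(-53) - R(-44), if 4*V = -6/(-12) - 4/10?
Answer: -2214/5 ≈ -442.80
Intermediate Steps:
V = 1/40 (V = (-6/(-12) - 4/10)/4 = (-6*(-1/12) - 4*⅒)/4 = (½ - ⅖)/4 = (¼)*(⅒) = 1/40 ≈ 0.025000)
R(c) = 719/5 - 8*c (R(c) = -8*((-18 + c) + 1/40) = -8*(-719/40 + c) = 719/5 - 8*c)
-1*(-53) - R(-44) = -1*(-53) - (719/5 - 8*(-44)) = 53 - (719/5 + 352) = 53 - 1*2479/5 = 53 - 2479/5 = -2214/5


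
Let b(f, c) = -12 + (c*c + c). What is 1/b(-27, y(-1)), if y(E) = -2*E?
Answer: -⅙ ≈ -0.16667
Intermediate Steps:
b(f, c) = -12 + c + c² (b(f, c) = -12 + (c² + c) = -12 + (c + c²) = -12 + c + c²)
1/b(-27, y(-1)) = 1/(-12 - 2*(-1) + (-2*(-1))²) = 1/(-12 + 2 + 2²) = 1/(-12 + 2 + 4) = 1/(-6) = -⅙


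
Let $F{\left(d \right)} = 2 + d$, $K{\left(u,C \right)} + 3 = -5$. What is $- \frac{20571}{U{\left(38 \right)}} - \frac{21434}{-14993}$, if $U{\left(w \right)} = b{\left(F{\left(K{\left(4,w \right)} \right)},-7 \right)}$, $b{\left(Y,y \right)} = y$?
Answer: $\frac{308571041}{104951} \approx 2940.1$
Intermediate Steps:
$K{\left(u,C \right)} = -8$ ($K{\left(u,C \right)} = -3 - 5 = -8$)
$U{\left(w \right)} = -7$
$- \frac{20571}{U{\left(38 \right)}} - \frac{21434}{-14993} = - \frac{20571}{-7} - \frac{21434}{-14993} = \left(-20571\right) \left(- \frac{1}{7}\right) - - \frac{21434}{14993} = \frac{20571}{7} + \frac{21434}{14993} = \frac{308571041}{104951}$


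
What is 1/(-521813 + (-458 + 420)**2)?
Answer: -1/520369 ≈ -1.9217e-6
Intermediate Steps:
1/(-521813 + (-458 + 420)**2) = 1/(-521813 + (-38)**2) = 1/(-521813 + 1444) = 1/(-520369) = -1/520369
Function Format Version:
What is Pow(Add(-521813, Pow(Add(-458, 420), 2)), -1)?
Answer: Rational(-1, 520369) ≈ -1.9217e-6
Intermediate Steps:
Pow(Add(-521813, Pow(Add(-458, 420), 2)), -1) = Pow(Add(-521813, Pow(-38, 2)), -1) = Pow(Add(-521813, 1444), -1) = Pow(-520369, -1) = Rational(-1, 520369)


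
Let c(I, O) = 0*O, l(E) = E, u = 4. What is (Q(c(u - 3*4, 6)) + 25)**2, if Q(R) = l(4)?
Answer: 841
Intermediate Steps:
c(I, O) = 0
Q(R) = 4
(Q(c(u - 3*4, 6)) + 25)**2 = (4 + 25)**2 = 29**2 = 841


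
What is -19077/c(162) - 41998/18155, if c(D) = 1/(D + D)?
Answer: -112215152938/18155 ≈ -6.1810e+6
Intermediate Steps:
c(D) = 1/(2*D)
-19077/c(162) - 41998/18155 = -19077/((½)/162) - 41998/18155 = -19077/((½)*(1/162)) - 41998*1/18155 = -19077/1/324 - 41998/18155 = -19077*324 - 41998/18155 = -6180948 - 41998/18155 = -112215152938/18155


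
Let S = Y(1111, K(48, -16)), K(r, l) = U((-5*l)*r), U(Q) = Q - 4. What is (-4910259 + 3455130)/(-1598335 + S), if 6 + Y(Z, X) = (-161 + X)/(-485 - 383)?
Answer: 180435996/198194809 ≈ 0.91040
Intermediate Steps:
U(Q) = -4 + Q
K(r, l) = -4 - 5*l*r (K(r, l) = -4 + (-5*l)*r = -4 - 5*l*r)
Y(Z, X) = -721/124 - X/868 (Y(Z, X) = -6 + (-161 + X)/(-485 - 383) = -6 + (-161 + X)/(-868) = -6 + (-161 + X)*(-1/868) = -6 + (23/124 - X/868) = -721/124 - X/868)
S = -1269/124 (S = -721/124 - (-4 - 5*(-16)*48)/868 = -721/124 - (-4 + 3840)/868 = -721/124 - 1/868*3836 = -721/124 - 137/31 = -1269/124 ≈ -10.234)
(-4910259 + 3455130)/(-1598335 + S) = (-4910259 + 3455130)/(-1598335 - 1269/124) = -1455129/(-198194809/124) = -1455129*(-124/198194809) = 180435996/198194809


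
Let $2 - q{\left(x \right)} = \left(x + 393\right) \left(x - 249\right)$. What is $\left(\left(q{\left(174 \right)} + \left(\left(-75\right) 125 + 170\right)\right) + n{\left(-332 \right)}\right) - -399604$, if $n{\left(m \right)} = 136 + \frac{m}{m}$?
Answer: $433063$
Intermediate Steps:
$q{\left(x \right)} = 2 - \left(-249 + x\right) \left(393 + x\right)$ ($q{\left(x \right)} = 2 - \left(x + 393\right) \left(x - 249\right) = 2 - \left(393 + x\right) \left(-249 + x\right) = 2 - \left(-249 + x\right) \left(393 + x\right)$)
$n{\left(m \right)} = 137$ ($n{\left(m \right)} = 136 + 1 = 137$)
$\left(\left(q{\left(174 \right)} + \left(\left(-75\right) 125 + 170\right)\right) + n{\left(-332 \right)}\right) - -399604 = \left(\left(\left(97859 - 174^{2} - 25056\right) + \left(\left(-75\right) 125 + 170\right)\right) + 137\right) - -399604 = \left(\left(\left(97859 - 30276 - 25056\right) + \left(-9375 + 170\right)\right) + 137\right) + 399604 = \left(\left(\left(97859 - 30276 - 25056\right) - 9205\right) + 137\right) + 399604 = \left(\left(42527 - 9205\right) + 137\right) + 399604 = \left(33322 + 137\right) + 399604 = 33459 + 399604 = 433063$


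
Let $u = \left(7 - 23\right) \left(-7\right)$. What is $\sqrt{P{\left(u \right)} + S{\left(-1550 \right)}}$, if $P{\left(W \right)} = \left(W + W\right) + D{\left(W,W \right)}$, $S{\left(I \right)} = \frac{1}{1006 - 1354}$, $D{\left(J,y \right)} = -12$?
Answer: $\frac{5 \sqrt{256737}}{174} \approx 14.56$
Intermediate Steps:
$u = 112$ ($u = \left(-16\right) \left(-7\right) = 112$)
$S{\left(I \right)} = - \frac{1}{348}$ ($S{\left(I \right)} = \frac{1}{-348} = - \frac{1}{348}$)
$P{\left(W \right)} = -12 + 2 W$ ($P{\left(W \right)} = \left(W + W\right) - 12 = 2 W - 12 = -12 + 2 W$)
$\sqrt{P{\left(u \right)} + S{\left(-1550 \right)}} = \sqrt{\left(-12 + 2 \cdot 112\right) - \frac{1}{348}} = \sqrt{\left(-12 + 224\right) - \frac{1}{348}} = \sqrt{212 - \frac{1}{348}} = \sqrt{\frac{73775}{348}} = \frac{5 \sqrt{256737}}{174}$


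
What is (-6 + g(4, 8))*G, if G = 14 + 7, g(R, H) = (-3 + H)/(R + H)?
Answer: -469/4 ≈ -117.25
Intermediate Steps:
g(R, H) = (-3 + H)/(H + R)
G = 21
(-6 + g(4, 8))*G = (-6 + (-3 + 8)/(8 + 4))*21 = (-6 + 5/12)*21 = -67/12*21 = -469/4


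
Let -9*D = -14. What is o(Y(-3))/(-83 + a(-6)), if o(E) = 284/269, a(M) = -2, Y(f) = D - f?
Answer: -284/22865 ≈ -0.012421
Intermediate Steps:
D = 14/9 (D = -⅑*(-14) = 14/9 ≈ 1.5556)
Y(f) = 14/9 - f
o(E) = 284/269 (o(E) = 284*(1/269) = 284/269)
o(Y(-3))/(-83 + a(-6)) = 284/(269*(-83 - 2)) = (284/269)/(-85) = (284/269)*(-1/85) = -284/22865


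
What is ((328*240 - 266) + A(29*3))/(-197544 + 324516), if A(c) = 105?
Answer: 78559/126972 ≈ 0.61871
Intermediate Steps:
((328*240 - 266) + A(29*3))/(-197544 + 324516) = ((328*240 - 266) + 105)/(-197544 + 324516) = ((78720 - 266) + 105)/126972 = (78454 + 105)*(1/126972) = 78559*(1/126972) = 78559/126972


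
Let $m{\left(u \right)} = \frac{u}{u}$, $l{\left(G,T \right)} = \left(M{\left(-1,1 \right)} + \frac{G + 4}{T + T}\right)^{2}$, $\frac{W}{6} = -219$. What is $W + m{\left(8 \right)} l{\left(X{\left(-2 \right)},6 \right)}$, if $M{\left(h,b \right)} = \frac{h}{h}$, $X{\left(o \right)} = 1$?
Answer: $- \frac{188927}{144} \approx -1312.0$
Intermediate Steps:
$W = -1314$ ($W = 6 \left(-219\right) = -1314$)
$M{\left(h,b \right)} = 1$
$l{\left(G,T \right)} = \left(1 + \frac{4 + G}{2 T}\right)^{2}$ ($l{\left(G,T \right)} = \left(1 + \frac{G + 4}{T + T}\right)^{2} = \left(1 + \frac{4 + G}{2 T}\right)^{2}$)
$m{\left(u \right)} = 1$
$W + m{\left(8 \right)} l{\left(X{\left(-2 \right)},6 \right)} = -1314 + 1 \frac{\left(4 + 1 + 2 \cdot 6\right)^{2}}{4 \cdot 36} = -1314 + 1 \cdot \frac{1}{4} \cdot \frac{1}{36} \left(4 + 1 + 12\right)^{2} = -1314 + 1 \cdot \frac{1}{4} \cdot \frac{1}{36} \cdot 17^{2} = -1314 + 1 \cdot \frac{1}{4} \cdot \frac{1}{36} \cdot 289 = -1314 + 1 \cdot \frac{289}{144} = -1314 + \frac{289}{144} = - \frac{188927}{144}$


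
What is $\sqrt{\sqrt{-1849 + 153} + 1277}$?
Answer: $\sqrt{1277 + 4 i \sqrt{106}} \approx 35.74 + 0.5761 i$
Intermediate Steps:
$\sqrt{\sqrt{-1849 + 153} + 1277} = \sqrt{\sqrt{-1696} + 1277} = \sqrt{4 i \sqrt{106} + 1277} = \sqrt{1277 + 4 i \sqrt{106}}$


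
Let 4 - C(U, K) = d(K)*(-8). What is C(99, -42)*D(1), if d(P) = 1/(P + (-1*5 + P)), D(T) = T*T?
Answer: 348/89 ≈ 3.9101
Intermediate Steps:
D(T) = T**2
d(P) = 1/(-5 + 2*P) (d(P) = 1/(P + (-5 + P)) = 1/(-5 + 2*P))
C(U, K) = 4 + 8/(-5 + 2*K) (C(U, K) = 4 - (-8)/(-5 + 2*K) = 4 + 8/(-5 + 2*K))
C(99, -42)*D(1) = (4*(-3 + 2*(-42))/(-5 + 2*(-42)))*1**2 = (4*(-3 - 84)/(-5 - 84))*1 = (4*(-87)/(-89))*1 = (4*(-1/89)*(-87))*1 = (348/89)*1 = 348/89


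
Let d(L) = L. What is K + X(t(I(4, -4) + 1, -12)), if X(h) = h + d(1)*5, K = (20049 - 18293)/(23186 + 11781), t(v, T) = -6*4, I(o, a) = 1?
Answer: -662617/34967 ≈ -18.950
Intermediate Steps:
t(v, T) = -24
K = 1756/34967 ≈ 0.050219
X(h) = 5 + h (X(h) = h + 1*5 = h + 5 = 5 + h)
K + X(t(I(4, -4) + 1, -12)) = 1756/34967 + (5 - 24) = 1756/34967 - 19 = -662617/34967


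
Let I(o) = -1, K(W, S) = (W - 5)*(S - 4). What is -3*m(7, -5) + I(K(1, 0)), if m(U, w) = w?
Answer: 14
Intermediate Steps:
K(W, S) = (-5 + W)*(-4 + S)
-3*m(7, -5) + I(K(1, 0)) = -3*(-5) - 1 = 15 - 1 = 14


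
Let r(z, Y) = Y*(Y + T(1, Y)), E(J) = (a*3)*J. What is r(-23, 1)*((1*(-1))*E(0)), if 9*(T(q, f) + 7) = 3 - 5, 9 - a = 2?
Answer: 0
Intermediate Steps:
a = 7 (a = 9 - 1*2 = 9 - 2 = 7)
T(q, f) = -65/9 (T(q, f) = -7 + (3 - 5)/9 = -7 + (1/9)*(-2) = -7 - 2/9 = -65/9)
E(J) = 21*J (E(J) = (7*3)*J = 21*J)
r(z, Y) = Y*(-65/9 + Y) (r(z, Y) = Y*(Y - 65/9) = Y*(-65/9 + Y))
r(-23, 1)*((1*(-1))*E(0)) = ((1/9)*1*(-65 + 9*1))*((1*(-1))*(21*0)) = ((1/9)*1*(-65 + 9))*(-1*0) = ((1/9)*1*(-56))*0 = -56/9*0 = 0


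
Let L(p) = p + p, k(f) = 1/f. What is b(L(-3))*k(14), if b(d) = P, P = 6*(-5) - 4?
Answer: -17/7 ≈ -2.4286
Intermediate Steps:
L(p) = 2*p
P = -34 (P = -30 - 4 = -34)
b(d) = -34
b(L(-3))*k(14) = -34/14 = -34*1/14 = -17/7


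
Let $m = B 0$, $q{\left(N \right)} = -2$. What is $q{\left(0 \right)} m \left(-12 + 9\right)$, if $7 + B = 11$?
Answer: $0$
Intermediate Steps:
$B = 4$ ($B = -7 + 11 = 4$)
$m = 0$ ($m = 4 \cdot 0 = 0$)
$q{\left(0 \right)} m \left(-12 + 9\right) = \left(-2\right) 0 \left(-12 + 9\right) = 0 \left(-3\right) = 0$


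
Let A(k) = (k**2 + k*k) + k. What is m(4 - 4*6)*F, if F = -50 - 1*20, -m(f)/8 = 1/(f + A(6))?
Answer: 280/29 ≈ 9.6552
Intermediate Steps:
A(k) = k + 2*k**2 (A(k) = (k**2 + k**2) + k = 2*k**2 + k = k + 2*k**2)
m(f) = -8/(78 + f) (m(f) = -8/(f + 6*(1 + 2*6)) = -8/(f + 6*(1 + 12)) = -8/(f + 6*13) = -8/(f + 78) = -8/(78 + f))
F = -70 (F = -50 - 20 = -70)
m(4 - 4*6)*F = -8/(78 + (4 - 4*6))*(-70) = -8/(78 + (4 - 24))*(-70) = -8/(78 - 20)*(-70) = -8/58*(-70) = -8*1/58*(-70) = -4/29*(-70) = 280/29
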